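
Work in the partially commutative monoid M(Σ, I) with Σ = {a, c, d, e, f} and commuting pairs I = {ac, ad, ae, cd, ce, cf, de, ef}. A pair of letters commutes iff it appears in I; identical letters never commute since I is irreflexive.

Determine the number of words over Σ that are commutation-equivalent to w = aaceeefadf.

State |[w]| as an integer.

1680

drop 0:a onto floor
drop 1:a onto {0:a}
drop 2:c onto floor
drop 3:e onto floor
drop 4:e onto {3:e}
drop 5:e onto {4:e}
drop 6:f onto {1:a}
drop 7:a onto {6:f}
drop 8:d onto {6:f}
drop 9:f onto {7:a, 8:d}
ground layer = {0:a, 2:c, 3:e}
drop-orders for the pieces not yet dropped (sum over which currently-grounded one goes next):
  1 to go: {2} 1  {5} 1  {9} 1
  2 to go: {2,5} 2  {2,9} 2  {4,5} 1  {5,9} 2  {7,9} 1  {8,9} 1
  3 to go: {2,4,5} 3  {2,5,9} 6  {2,7,9} 3  {2,8,9} 3  {3,4,5} 1  {4,5,9} 3  {5,7,9} 3  {5,8,9} 3  {7,8,9} 2
  4 to go: {2,3,4,5} 4  {2,4,5,9} 12  {2,5,7,9} 12  {2,5,8,9} 12  {2,7,8,9} 8  {3,4,5,9} 4  {4,5,7,9} 6  {4,5,8,9} 6  {5,7,8,9} 8  {6,7,8,9} 2
  5 to go: {1,6,7,8,9} 2  {2,3,4,5,9} 20  {2,4,5,7,9} 30  {2,4,5,8,9} 30  {2,5,7,8,9} 40  {2,6,7,8,9} 10  {3,4,5,7,9} 10  {3,4,5,8,9} 10  {4,5,7,8,9} 20  {5,6,7,8,9} 10
  6 to go: {0,1,6,7,8,9} 2  {1,2,6,7,8,9} 12  {1,5,6,7,8,9} 12  {2,3,4,5,7,9} 60  {2,3,4,5,8,9} 60  {2,4,5,7,8,9} 120  {2,5,6,7,8,9} 60  {3,4,5,7,8,9} 40  {4,5,6,7,8,9} 30
  7 to go: {0,1,2,6,7,8,9} 14  {0,1,5,6,7,8,9} 14  {1,2,5,6,7,8,9} 84  {1,4,5,6,7,8,9} 42  {2,3,4,5,7,8,9} 280  {2,4,5,6,7,8,9} 210  {3,4,5,6,7,8,9} 70
  8 to go: {0,1,2,5,6,7,8,9} 112  {0,1,4,5,6,7,8,9} 56  {1,2,4,5,6,7,8,9} 336  {1,3,4,5,6,7,8,9} 112  {2,3,4,5,6,7,8,9} 560
  if 0:a drops first: 1008 orders
  if 2:c drops first: 168 orders
  if 3:e drops first: 504 orders
heap linearizations: 1680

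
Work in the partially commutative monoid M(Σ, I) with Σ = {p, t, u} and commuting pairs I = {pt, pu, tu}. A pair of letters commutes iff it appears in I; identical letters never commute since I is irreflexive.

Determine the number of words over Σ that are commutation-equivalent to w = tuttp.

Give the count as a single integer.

piece 0:t — minimal
piece 1:u — minimal
piece 2:t rests on {0:t}
piece 3:t rests on {2:t}
piece 4:p — minimal
minimal pieces: {0:t, 1:u, 4:p}
ways to finish when only these pieces remain (= sum over removing one remaining piece with nothing left below it):
  1 left: {1}→1  {3}→1  {4}→1
  2 left: {1,3}→2  {1,4}→2  {2,3}→1  {3,4}→2
  3 left: {0,2,3}→1  {1,2,3}→3  {1,3,4}→6  {2,3,4}→3
  placing 0:t first → 12 extensions
  placing 1:u first → 4 extensions
  placing 4:p first → 4 extensions
total linear extensions = 20

20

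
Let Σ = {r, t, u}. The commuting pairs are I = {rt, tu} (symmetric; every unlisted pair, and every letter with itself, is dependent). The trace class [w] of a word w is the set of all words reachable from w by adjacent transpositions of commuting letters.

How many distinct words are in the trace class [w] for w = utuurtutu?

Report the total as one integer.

drop 0:u onto floor
drop 1:t onto floor
drop 2:u onto {0:u}
drop 3:u onto {2:u}
drop 4:r onto {3:u}
drop 5:t onto {1:t}
drop 6:u onto {4:r}
drop 7:t onto {5:t}
drop 8:u onto {6:u}
ground layer = {0:u, 1:t}
drop-orders for the pieces not yet dropped (sum over which currently-grounded one goes next):
  1 to go: {7} 1  {8} 1
  2 to go: {5,7} 1  {6,8} 1  {7,8} 2
  3 to go: {1,5,7} 1  {4,6,8} 1  {5,7,8} 3  {6,7,8} 3
  4 to go: {1,5,7,8} 4  {3,4,6,8} 1  {4,6,7,8} 4  {5,6,7,8} 6
  5 to go: {1,5,6,7,8} 10  {2,3,4,6,8} 1  {3,4,6,7,8} 5  {4,5,6,7,8} 10
  6 to go: {0,2,3,4,6,8} 1  {1,4,5,6,7,8} 20  {2,3,4,6,7,8} 6  {3,4,5,6,7,8} 15
  7 to go: {0,2,3,4,6,7,8} 7  {1,3,4,5,6,7,8} 35  {2,3,4,5,6,7,8} 21
  if 0:u drops first: 56 orders
  if 1:t drops first: 28 orders
heap linearizations: 84

84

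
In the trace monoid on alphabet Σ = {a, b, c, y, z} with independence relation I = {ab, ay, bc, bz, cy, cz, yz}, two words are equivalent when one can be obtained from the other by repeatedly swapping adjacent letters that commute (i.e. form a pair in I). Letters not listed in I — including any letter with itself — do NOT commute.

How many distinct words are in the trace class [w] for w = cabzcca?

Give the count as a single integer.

drop 0:c onto floor
drop 1:a onto {0:c}
drop 2:b onto floor
drop 3:z onto {1:a}
drop 4:c onto {1:a}
drop 5:c onto {4:c}
drop 6:a onto {3:z, 5:c}
ground layer = {0:c, 2:b}
drop-orders for the pieces not yet dropped (sum over which currently-grounded one goes next):
  1 to go: {2} 1  {6} 1
  2 to go: {2,6} 2  {3,6} 1  {5,6} 1
  3 to go: {2,3,6} 3  {2,5,6} 3  {3,5,6} 2  {4,5,6} 1
  4 to go: {2,3,5,6} 8  {2,4,5,6} 4  {3,4,5,6} 3
  5 to go: {1,3,4,5,6} 3  {2,3,4,5,6} 15
  if 0:c drops first: 18 orders
  if 2:b drops first: 3 orders
heap linearizations: 21

21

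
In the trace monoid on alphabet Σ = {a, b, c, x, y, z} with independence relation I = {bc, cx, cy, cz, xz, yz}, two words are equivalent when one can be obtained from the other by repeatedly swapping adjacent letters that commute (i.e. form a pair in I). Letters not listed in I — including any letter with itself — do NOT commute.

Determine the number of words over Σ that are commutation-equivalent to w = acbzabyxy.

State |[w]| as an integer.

#0=a has no predecessor
#1=c depends on [0:a]
#2=b depends on [0:a]
#3=z depends on [2:b]
#4=a depends on [1:c, 3:z]
#5=b depends on [4:a]
#6=y depends on [5:b]
#7=x depends on [6:y]
#8=y depends on [7:x]
sources: [0:a]
N(rest) = Σ N(rest − s) over sources s of rest; N(one piece) = 1:
  size 1 → [8]=1
  size 2 → [7,8]=1
  size 3 → [6,7,8]=1
  size 4 → [5,6,7,8]=1
  size 5 → [4,5,6,7,8]=1
  size 6 → [1,4,5,6,7,8]=1  [3,4,5,6,7,8]=1
  size 7 → [1,3,4,5,6,7,8]=2  [2,3,4,5,6,7,8]=1
  first=0(a) contributes 3

3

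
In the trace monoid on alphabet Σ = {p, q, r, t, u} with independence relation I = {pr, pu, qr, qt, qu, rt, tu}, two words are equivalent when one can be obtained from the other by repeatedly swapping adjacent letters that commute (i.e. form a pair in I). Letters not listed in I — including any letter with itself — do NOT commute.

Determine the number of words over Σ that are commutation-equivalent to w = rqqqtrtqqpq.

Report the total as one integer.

1155

drop 0:r onto floor
drop 1:q onto floor
drop 2:q onto {1:q}
drop 3:q onto {2:q}
drop 4:t onto floor
drop 5:r onto {0:r}
drop 6:t onto {4:t}
drop 7:q onto {3:q}
drop 8:q onto {7:q}
drop 9:p onto {6:t, 8:q}
drop 10:q onto {9:p}
ground layer = {0:r, 1:q, 4:t}
drop-orders for the pieces not yet dropped (sum over which currently-grounded one goes next):
  1 to go: {5} 1  {10} 1
  2 to go: {0,5} 1  {5,10} 2  {9,10} 1
  3 to go: {0,5,10} 3  {5,9,10} 3  {6,9,10} 1  {8,9,10} 1
  4 to go: {0,5,9,10} 6  {4,6,9,10} 1  {5,6,9,10} 4  {5,8,9,10} 4  {6,8,9,10} 2  {7,8,9,10} 1
  5 to go: {0,5,6,9,10} 10  {0,5,8,9,10} 10  {3,7,8,9,10} 1  {4,5,6,9,10} 5  {4,6,8,9,10} 3  {5,6,8,9,10} 10  {5,7,8,9,10} 5  {6,7,8,9,10} 3
  6 to go: {0,4,5,6,9,10} 15  {0,5,6,8,9,10} 30  {0,5,7,8,9,10} 15  {2,3,7,8,9,10} 1  {3,5,7,8,9,10} 6  {3,6,7,8,9,10} 4  {4,5,6,8,9,10} 18  {4,6,7,8,9,10} 6  {5,6,7,8,9,10} 18
  7 to go: {0,3,5,7,8,9,10} 21  {0,4,5,6,8,9,10} 63  {0,5,6,7,8,9,10} 63  {1,2,3,7,8,9,10} 1  {2,3,5,7,8,9,10} 7  {2,3,6,7,8,9,10} 5  {3,4,6,7,8,9,10} 10  {3,5,6,7,8,9,10} 28  {4,5,6,7,8,9,10} 42
  8 to go: {0,2,3,5,7,8,9,10} 28  {0,3,5,6,7,8,9,10} 112  {0,4,5,6,7,8,9,10} 168  {1,2,3,5,7,8,9,10} 8  {1,2,3,6,7,8,9,10} 6  {2,3,4,6,7,8,9,10} 15  {2,3,5,6,7,8,9,10} 40  {3,4,5,6,7,8,9,10} 80
  9 to go: {0,1,2,3,5,7,8,9,10} 36  {0,2,3,5,6,7,8,9,10} 180  {0,3,4,5,6,7,8,9,10} 360  {1,2,3,4,6,7,8,9,10} 21  {1,2,3,5,6,7,8,9,10} 54  {2,3,4,5,6,7,8,9,10} 135
  if 0:r drops first: 210 orders
  if 1:q drops first: 675 orders
  if 4:t drops first: 270 orders
heap linearizations: 1155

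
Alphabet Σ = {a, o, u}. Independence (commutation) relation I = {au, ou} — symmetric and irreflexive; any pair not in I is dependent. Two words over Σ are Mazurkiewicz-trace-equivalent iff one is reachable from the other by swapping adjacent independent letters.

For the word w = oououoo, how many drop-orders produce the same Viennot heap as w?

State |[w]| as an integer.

#0=o has no predecessor
#1=o depends on [0:o]
#2=u has no predecessor
#3=o depends on [1:o]
#4=u depends on [2:u]
#5=o depends on [3:o]
#6=o depends on [5:o]
sources: [0:o, 2:u]
N(rest) = Σ N(rest − s) over sources s of rest; N(one piece) = 1:
  size 1 → [4]=1  [6]=1
  size 2 → [2,4]=1  [4,6]=2  [5,6]=1
  size 3 → [2,4,6]=3  [3,5,6]=1  [4,5,6]=3
  size 4 → [1,3,5,6]=1  [2,4,5,6]=6  [3,4,5,6]=4
  size 5 → [0,1,3,5,6]=1  [1,3,4,5,6]=5  [2,3,4,5,6]=10
  first=0(o) contributes 15
  first=2(u) contributes 6
|[w]| = 21

21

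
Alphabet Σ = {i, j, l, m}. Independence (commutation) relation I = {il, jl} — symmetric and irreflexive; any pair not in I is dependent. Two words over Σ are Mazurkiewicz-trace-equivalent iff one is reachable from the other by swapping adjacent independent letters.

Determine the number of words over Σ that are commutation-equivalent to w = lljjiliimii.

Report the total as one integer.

56

0(l) covers ∅
1(l) covers 0:l
2(j) covers ∅
3(j) covers 2:j
4(i) covers 3:j
5(l) covers 1:l
6(i) covers 4:i
7(i) covers 6:i
8(m) covers 5:l, 7:i
9(i) covers 8:m
10(i) covers 9:i
floor of heap: 0:l, 2:j
completions by unplaced set U, small U first (add the entries for U minus each lowest piece of U):
  |U|=1: {10}:1
  |U|=2: {9,10}:1
  |U|=3: {8,9,10}:1
  |U|=4: {5,8,9,10}:1  {7,8,9,10}:1
  |U|=5: {1,5,8,9,10}:1  {5,7,8,9,10}:2  {6,7,8,9,10}:1
  |U|=6: {0,1,5,8,9,10}:1  {1,5,7,8,9,10}:3  {4,6,7,8,9,10}:1  {5,6,7,8,9,10}:3
  |U|=7: {0,1,5,7,8,9,10}:4  {1,5,6,7,8,9,10}:6  {3,4,6,7,8,9,10}:1  {4,5,6,7,8,9,10}:4
  |U|=8: {0,1,5,6,7,8,9,10}:10  {1,4,5,6,7,8,9,10}:10  {2,3,4,6,7,8,9,10}:1  {3,4,5,6,7,8,9,10}:5
  |U|=9: {0,1,4,5,6,7,8,9,10}:20  {1,3,4,5,6,7,8,9,10}:15  {2,3,4,5,6,7,8,9,10}:6
  start at 0(l): 21
  start at 2(j): 35
sum over floor = 56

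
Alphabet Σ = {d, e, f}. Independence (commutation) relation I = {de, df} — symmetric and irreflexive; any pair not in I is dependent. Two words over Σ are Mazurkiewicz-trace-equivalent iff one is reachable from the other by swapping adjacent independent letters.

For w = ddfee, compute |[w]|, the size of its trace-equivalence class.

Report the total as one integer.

piece 0:d — minimal
piece 1:d rests on {0:d}
piece 2:f — minimal
piece 3:e rests on {2:f}
piece 4:e rests on {3:e}
minimal pieces: {0:d, 2:f}
ways to finish when only these pieces remain (= sum over removing one remaining piece with nothing left below it):
  1 left: {1}→1  {4}→1
  2 left: {0,1}→1  {1,4}→2  {3,4}→1
  3 left: {0,1,4}→3  {1,3,4}→3  {2,3,4}→1
  placing 0:d first → 4 extensions
  placing 2:f first → 6 extensions
total linear extensions = 10

10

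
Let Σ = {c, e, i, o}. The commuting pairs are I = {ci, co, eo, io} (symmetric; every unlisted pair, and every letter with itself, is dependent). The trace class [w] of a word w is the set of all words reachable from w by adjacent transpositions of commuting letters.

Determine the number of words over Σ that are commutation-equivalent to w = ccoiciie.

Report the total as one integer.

piece 0:c — minimal
piece 1:c rests on {0:c}
piece 2:o — minimal
piece 3:i — minimal
piece 4:c rests on {1:c}
piece 5:i rests on {3:i}
piece 6:i rests on {5:i}
piece 7:e rests on {4:c, 6:i}
minimal pieces: {0:c, 2:o, 3:i}
ways to finish when only these pieces remain (= sum over removing one remaining piece with nothing left below it):
  1 left: {2}→1  {7}→1
  2 left: {2,7}→2  {4,7}→1  {6,7}→1
  3 left: {1,4,7}→1  {2,4,7}→3  {2,6,7}→3  {4,6,7}→2  {5,6,7}→1
  4 left: {0,1,4,7}→1  {1,2,4,7}→4  {1,4,6,7}→3  {2,4,6,7}→8  {2,5,6,7}→4  {3,5,6,7}→1  {4,5,6,7}→3
  5 left: {0,1,2,4,7}→5  {0,1,4,6,7}→4  {1,2,4,6,7}→15  {1,4,5,6,7}→6  {2,3,5,6,7}→5  {2,4,5,6,7}→15  {3,4,5,6,7}→4
  6 left: {0,1,2,4,6,7}→24  {0,1,4,5,6,7}→10  {1,2,4,5,6,7}→36  {1,3,4,5,6,7}→10  {2,3,4,5,6,7}→24
  placing 0:c first → 70 extensions
  placing 2:o first → 20 extensions
  placing 3:i first → 70 extensions
total linear extensions = 160

160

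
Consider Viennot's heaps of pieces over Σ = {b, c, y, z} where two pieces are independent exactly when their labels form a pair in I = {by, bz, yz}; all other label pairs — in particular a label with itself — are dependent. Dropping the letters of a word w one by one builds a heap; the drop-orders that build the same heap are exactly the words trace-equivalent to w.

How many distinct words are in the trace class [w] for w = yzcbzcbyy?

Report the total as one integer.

12

piece 0:y — minimal
piece 1:z — minimal
piece 2:c rests on {0:y, 1:z}
piece 3:b rests on {2:c}
piece 4:z rests on {2:c}
piece 5:c rests on {3:b, 4:z}
piece 6:b rests on {5:c}
piece 7:y rests on {5:c}
piece 8:y rests on {7:y}
minimal pieces: {0:y, 1:z}
ways to finish when only these pieces remain (= sum over removing one remaining piece with nothing left below it):
  1 left: {6}→1  {8}→1
  2 left: {6,8}→2  {7,8}→1
  3 left: {6,7,8}→3
  4 left: {5,6,7,8}→3
  5 left: {3,5,6,7,8}→3  {4,5,6,7,8}→3
  6 left: {3,4,5,6,7,8}→6
  7 left: {2,3,4,5,6,7,8}→6
  placing 0:y first → 6 extensions
  placing 1:z first → 6 extensions
total linear extensions = 12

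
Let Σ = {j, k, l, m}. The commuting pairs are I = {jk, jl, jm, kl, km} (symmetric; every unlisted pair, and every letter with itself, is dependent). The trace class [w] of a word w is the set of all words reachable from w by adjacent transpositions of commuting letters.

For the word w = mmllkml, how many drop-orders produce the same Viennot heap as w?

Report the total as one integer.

7

#0=m has no predecessor
#1=m depends on [0:m]
#2=l depends on [1:m]
#3=l depends on [2:l]
#4=k has no predecessor
#5=m depends on [3:l]
#6=l depends on [5:m]
sources: [0:m, 4:k]
N(rest) = Σ N(rest − s) over sources s of rest; N(one piece) = 1:
  size 1 → [4]=1  [6]=1
  size 2 → [4,6]=2  [5,6]=1
  size 3 → [3,5,6]=1  [4,5,6]=3
  size 4 → [2,3,5,6]=1  [3,4,5,6]=4
  size 5 → [1,2,3,5,6]=1  [2,3,4,5,6]=5
  first=0(m) contributes 6
  first=4(k) contributes 1
|[w]| = 7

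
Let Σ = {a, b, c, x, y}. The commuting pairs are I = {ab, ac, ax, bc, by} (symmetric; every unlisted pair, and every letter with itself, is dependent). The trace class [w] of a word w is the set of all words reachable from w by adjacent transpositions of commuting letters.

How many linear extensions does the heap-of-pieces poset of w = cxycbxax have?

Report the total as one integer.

drop 0:c onto floor
drop 1:x onto {0:c}
drop 2:y onto {1:x}
drop 3:c onto {2:y}
drop 4:b onto {1:x}
drop 5:x onto {3:c, 4:b}
drop 6:a onto {2:y}
drop 7:x onto {5:x}
ground layer = {0:c}
drop-orders for the pieces not yet dropped (sum over which currently-grounded one goes next):
  1 to go: {6} 1  {7} 1
  2 to go: {5,7} 1  {6,7} 2
  3 to go: {3,5,7} 1  {4,5,7} 1  {5,6,7} 3
  4 to go: {3,4,5,7} 2  {3,5,6,7} 4  {4,5,6,7} 4
  5 to go: {2,3,5,6,7} 4  {3,4,5,6,7} 10
  6 to go: {2,3,4,5,6,7} 14
  if 0:c drops first: 14 orders

14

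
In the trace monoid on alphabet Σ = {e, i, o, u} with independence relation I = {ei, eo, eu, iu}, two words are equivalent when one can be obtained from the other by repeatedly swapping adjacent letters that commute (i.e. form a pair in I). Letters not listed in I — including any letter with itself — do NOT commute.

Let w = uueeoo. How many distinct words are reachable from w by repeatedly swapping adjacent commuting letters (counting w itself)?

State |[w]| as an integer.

drop 0:u onto floor
drop 1:u onto {0:u}
drop 2:e onto floor
drop 3:e onto {2:e}
drop 4:o onto {1:u}
drop 5:o onto {4:o}
ground layer = {0:u, 2:e}
drop-orders for the pieces not yet dropped (sum over which currently-grounded one goes next):
  1 to go: {3} 1  {5} 1
  2 to go: {2,3} 1  {3,5} 2  {4,5} 1
  3 to go: {1,4,5} 1  {2,3,5} 3  {3,4,5} 3
  4 to go: {0,1,4,5} 1  {1,3,4,5} 4  {2,3,4,5} 6
  if 0:u drops first: 10 orders
  if 2:e drops first: 5 orders
heap linearizations: 15

15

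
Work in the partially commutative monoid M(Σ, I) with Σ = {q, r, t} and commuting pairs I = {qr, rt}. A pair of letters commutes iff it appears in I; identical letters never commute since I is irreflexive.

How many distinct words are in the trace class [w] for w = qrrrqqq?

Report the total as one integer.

drop 0:q onto floor
drop 1:r onto floor
drop 2:r onto {1:r}
drop 3:r onto {2:r}
drop 4:q onto {0:q}
drop 5:q onto {4:q}
drop 6:q onto {5:q}
ground layer = {0:q, 1:r}
drop-orders for the pieces not yet dropped (sum over which currently-grounded one goes next):
  1 to go: {3} 1  {6} 1
  2 to go: {2,3} 1  {3,6} 2  {5,6} 1
  3 to go: {1,2,3} 1  {2,3,6} 3  {3,5,6} 3  {4,5,6} 1
  4 to go: {0,4,5,6} 1  {1,2,3,6} 4  {2,3,5,6} 6  {3,4,5,6} 4
  5 to go: {0,3,4,5,6} 5  {1,2,3,5,6} 10  {2,3,4,5,6} 10
  if 0:q drops first: 20 orders
  if 1:r drops first: 15 orders
heap linearizations: 35

35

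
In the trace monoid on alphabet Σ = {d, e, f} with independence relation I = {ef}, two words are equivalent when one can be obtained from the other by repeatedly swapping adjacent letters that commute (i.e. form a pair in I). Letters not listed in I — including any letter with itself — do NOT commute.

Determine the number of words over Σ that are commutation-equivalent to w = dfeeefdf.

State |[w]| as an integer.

10

0(d) covers ∅
1(f) covers 0:d
2(e) covers 0:d
3(e) covers 2:e
4(e) covers 3:e
5(f) covers 1:f
6(d) covers 4:e, 5:f
7(f) covers 6:d
floor of heap: 0:d
completions by unplaced set U, small U first (add the entries for U minus each lowest piece of U):
  |U|=1: {7}:1
  |U|=2: {6,7}:1
  |U|=3: {4,6,7}:1  {5,6,7}:1
  |U|=4: {1,5,6,7}:1  {3,4,6,7}:1  {4,5,6,7}:2
  |U|=5: {1,4,5,6,7}:3  {2,3,4,6,7}:1  {3,4,5,6,7}:3
  |U|=6: {1,3,4,5,6,7}:6  {2,3,4,5,6,7}:4
  start at 0(d): 10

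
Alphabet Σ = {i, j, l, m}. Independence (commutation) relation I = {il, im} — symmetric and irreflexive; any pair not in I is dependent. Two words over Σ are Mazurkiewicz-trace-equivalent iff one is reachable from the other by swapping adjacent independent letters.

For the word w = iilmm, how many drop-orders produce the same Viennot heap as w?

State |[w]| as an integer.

10

drop 0:i onto floor
drop 1:i onto {0:i}
drop 2:l onto floor
drop 3:m onto {2:l}
drop 4:m onto {3:m}
ground layer = {0:i, 2:l}
drop-orders for the pieces not yet dropped (sum over which currently-grounded one goes next):
  1 to go: {1} 1  {4} 1
  2 to go: {0,1} 1  {1,4} 2  {3,4} 1
  3 to go: {0,1,4} 3  {1,3,4} 3  {2,3,4} 1
  if 0:i drops first: 4 orders
  if 2:l drops first: 6 orders
heap linearizations: 10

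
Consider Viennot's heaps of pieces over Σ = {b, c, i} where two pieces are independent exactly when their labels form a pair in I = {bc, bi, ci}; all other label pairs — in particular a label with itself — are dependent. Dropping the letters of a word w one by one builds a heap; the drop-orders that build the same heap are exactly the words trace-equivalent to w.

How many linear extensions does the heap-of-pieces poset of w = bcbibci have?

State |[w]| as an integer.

drop 0:b onto floor
drop 1:c onto floor
drop 2:b onto {0:b}
drop 3:i onto floor
drop 4:b onto {2:b}
drop 5:c onto {1:c}
drop 6:i onto {3:i}
ground layer = {0:b, 1:c, 3:i}
drop-orders for the pieces not yet dropped (sum over which currently-grounded one goes next):
  1 to go: {4} 1  {5} 1  {6} 1
  2 to go: {1,5} 1  {2,4} 1  {3,6} 1  {4,5} 2  {4,6} 2  {5,6} 2
  3 to go: {0,2,4} 1  {1,4,5} 3  {1,5,6} 3  {2,4,5} 3  {2,4,6} 3  {3,4,6} 3  {3,5,6} 3  {4,5,6} 6
  4 to go: {0,2,4,5} 4  {0,2,4,6} 4  {1,2,4,5} 6  {1,3,5,6} 6  {1,4,5,6} 12  {2,3,4,6} 6  {2,4,5,6} 12  {3,4,5,6} 12
  5 to go: {0,1,2,4,5} 10  {0,2,3,4,6} 10  {0,2,4,5,6} 20  {1,2,4,5,6} 30  {1,3,4,5,6} 30  {2,3,4,5,6} 30
  if 0:b drops first: 90 orders
  if 1:c drops first: 60 orders
  if 3:i drops first: 60 orders
heap linearizations: 210

210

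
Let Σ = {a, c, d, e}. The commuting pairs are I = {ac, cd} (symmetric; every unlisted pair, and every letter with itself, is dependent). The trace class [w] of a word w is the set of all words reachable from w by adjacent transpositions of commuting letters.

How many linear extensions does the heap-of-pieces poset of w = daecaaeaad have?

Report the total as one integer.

3

#0=d has no predecessor
#1=a depends on [0:d]
#2=e depends on [1:a]
#3=c depends on [2:e]
#4=a depends on [2:e]
#5=a depends on [4:a]
#6=e depends on [3:c, 5:a]
#7=a depends on [6:e]
#8=a depends on [7:a]
#9=d depends on [8:a]
sources: [0:d]
N(rest) = Σ N(rest − s) over sources s of rest; N(one piece) = 1:
  size 1 → [9]=1
  size 2 → [8,9]=1
  size 3 → [7,8,9]=1
  size 4 → [6,7,8,9]=1
  size 5 → [3,6,7,8,9]=1  [5,6,7,8,9]=1
  size 6 → [3,5,6,7,8,9]=2  [4,5,6,7,8,9]=1
  size 7 → [3,4,5,6,7,8,9]=3
  size 8 → [2,3,4,5,6,7,8,9]=3
  first=0(d) contributes 3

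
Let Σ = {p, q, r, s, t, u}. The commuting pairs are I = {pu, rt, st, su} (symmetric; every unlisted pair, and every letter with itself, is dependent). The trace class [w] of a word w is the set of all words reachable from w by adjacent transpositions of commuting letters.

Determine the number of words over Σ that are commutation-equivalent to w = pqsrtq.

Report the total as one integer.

3

drop 0:p onto floor
drop 1:q onto {0:p}
drop 2:s onto {1:q}
drop 3:r onto {2:s}
drop 4:t onto {1:q}
drop 5:q onto {3:r, 4:t}
ground layer = {0:p}
drop-orders for the pieces not yet dropped (sum over which currently-grounded one goes next):
  1 to go: {5} 1
  2 to go: {3,5} 1  {4,5} 1
  3 to go: {2,3,5} 1  {3,4,5} 2
  4 to go: {2,3,4,5} 3
  if 0:p drops first: 3 orders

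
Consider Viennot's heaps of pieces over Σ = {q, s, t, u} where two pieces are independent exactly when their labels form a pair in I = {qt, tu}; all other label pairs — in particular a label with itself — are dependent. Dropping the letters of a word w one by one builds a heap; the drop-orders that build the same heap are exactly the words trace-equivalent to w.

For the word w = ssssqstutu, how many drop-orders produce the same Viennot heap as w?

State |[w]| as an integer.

6

piece 0:s — minimal
piece 1:s rests on {0:s}
piece 2:s rests on {1:s}
piece 3:s rests on {2:s}
piece 4:q rests on {3:s}
piece 5:s rests on {4:q}
piece 6:t rests on {5:s}
piece 7:u rests on {5:s}
piece 8:t rests on {6:t}
piece 9:u rests on {7:u}
minimal pieces: {0:s}
ways to finish when only these pieces remain (= sum over removing one remaining piece with nothing left below it):
  1 left: {8}→1  {9}→1
  2 left: {6,8}→1  {7,9}→1  {8,9}→2
  3 left: {6,8,9}→3  {7,8,9}→3
  4 left: {6,7,8,9}→6
  5 left: {5,6,7,8,9}→6
  6 left: {4,5,6,7,8,9}→6
  7 left: {3,4,5,6,7,8,9}→6
  8 left: {2,3,4,5,6,7,8,9}→6
  placing 0:s first → 6 extensions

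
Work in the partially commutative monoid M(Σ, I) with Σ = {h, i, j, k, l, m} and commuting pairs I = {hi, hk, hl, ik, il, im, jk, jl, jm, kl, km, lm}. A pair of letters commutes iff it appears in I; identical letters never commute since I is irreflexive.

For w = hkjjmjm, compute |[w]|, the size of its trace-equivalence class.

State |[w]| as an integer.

70

piece 0:h — minimal
piece 1:k — minimal
piece 2:j rests on {0:h}
piece 3:j rests on {2:j}
piece 4:m rests on {0:h}
piece 5:j rests on {3:j}
piece 6:m rests on {4:m}
minimal pieces: {0:h, 1:k}
ways to finish when only these pieces remain (= sum over removing one remaining piece with nothing left below it):
  1 left: {1}→1  {5}→1  {6}→1
  2 left: {1,5}→2  {1,6}→2  {3,5}→1  {4,6}→1  {5,6}→2
  3 left: {1,3,5}→3  {1,4,6}→3  {1,5,6}→6  {2,3,5}→1  {3,5,6}→3  {4,5,6}→3
  4 left: {1,2,3,5}→4  {1,3,5,6}→12  {1,4,5,6}→12  {2,3,5,6}→4  {3,4,5,6}→6
  5 left: {1,2,3,5,6}→20  {1,3,4,5,6}→30  {2,3,4,5,6}→10
  placing 0:h first → 60 extensions
  placing 1:k first → 10 extensions
total linear extensions = 70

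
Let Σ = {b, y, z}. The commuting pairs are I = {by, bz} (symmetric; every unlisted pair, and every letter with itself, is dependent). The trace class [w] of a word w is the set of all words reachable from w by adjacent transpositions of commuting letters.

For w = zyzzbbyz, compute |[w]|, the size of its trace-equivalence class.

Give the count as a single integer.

28

drop 0:z onto floor
drop 1:y onto {0:z}
drop 2:z onto {1:y}
drop 3:z onto {2:z}
drop 4:b onto floor
drop 5:b onto {4:b}
drop 6:y onto {3:z}
drop 7:z onto {6:y}
ground layer = {0:z, 4:b}
drop-orders for the pieces not yet dropped (sum over which currently-grounded one goes next):
  1 to go: {5} 1  {7} 1
  2 to go: {4,5} 1  {5,7} 2  {6,7} 1
  3 to go: {3,6,7} 1  {4,5,7} 3  {5,6,7} 3
  4 to go: {2,3,6,7} 1  {3,5,6,7} 4  {4,5,6,7} 6
  5 to go: {1,2,3,6,7} 1  {2,3,5,6,7} 5  {3,4,5,6,7} 10
  6 to go: {0,1,2,3,6,7} 1  {1,2,3,5,6,7} 6  {2,3,4,5,6,7} 15
  if 0:z drops first: 21 orders
  if 4:b drops first: 7 orders
heap linearizations: 28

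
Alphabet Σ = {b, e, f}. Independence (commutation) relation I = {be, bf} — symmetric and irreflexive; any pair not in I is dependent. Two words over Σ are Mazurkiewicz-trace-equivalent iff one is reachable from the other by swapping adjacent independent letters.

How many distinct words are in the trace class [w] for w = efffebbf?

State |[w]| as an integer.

#0=e has no predecessor
#1=f depends on [0:e]
#2=f depends on [1:f]
#3=f depends on [2:f]
#4=e depends on [3:f]
#5=b has no predecessor
#6=b depends on [5:b]
#7=f depends on [4:e]
sources: [0:e, 5:b]
N(rest) = Σ N(rest − s) over sources s of rest; N(one piece) = 1:
  size 1 → [6]=1  [7]=1
  size 2 → [4,7]=1  [5,6]=1  [6,7]=2
  size 3 → [3,4,7]=1  [4,6,7]=3  [5,6,7]=3
  size 4 → [2,3,4,7]=1  [3,4,6,7]=4  [4,5,6,7]=6
  size 5 → [1,2,3,4,7]=1  [2,3,4,6,7]=5  [3,4,5,6,7]=10
  size 6 → [0,1,2,3,4,7]=1  [1,2,3,4,6,7]=6  [2,3,4,5,6,7]=15
  first=0(e) contributes 21
  first=5(b) contributes 7
|[w]| = 28

28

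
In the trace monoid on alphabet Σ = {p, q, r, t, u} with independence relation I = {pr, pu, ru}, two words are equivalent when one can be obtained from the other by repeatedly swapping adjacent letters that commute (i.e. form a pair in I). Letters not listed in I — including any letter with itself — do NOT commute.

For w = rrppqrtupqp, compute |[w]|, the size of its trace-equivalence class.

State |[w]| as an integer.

#0=r has no predecessor
#1=r depends on [0:r]
#2=p has no predecessor
#3=p depends on [2:p]
#4=q depends on [1:r, 3:p]
#5=r depends on [4:q]
#6=t depends on [5:r]
#7=u depends on [6:t]
#8=p depends on [6:t]
#9=q depends on [7:u, 8:p]
#10=p depends on [9:q]
sources: [0:r, 2:p]
N(rest) = Σ N(rest − s) over sources s of rest; N(one piece) = 1:
  size 1 → [10]=1
  size 2 → [9,10]=1
  size 3 → [7,9,10]=1  [8,9,10]=1
  size 4 → [7,8,9,10]=2
  size 5 → [6,7,8,9,10]=2
  size 6 → [5,6,7,8,9,10]=2
  size 7 → [4,5,6,7,8,9,10]=2
  size 8 → [1,4,5,6,7,8,9,10]=2  [3,4,5,6,7,8,9,10]=2
  size 9 → [0,1,4,5,6,7,8,9,10]=2  [1,3,4,5,6,7,8,9,10]=4  [2,3,4,5,6,7,8,9,10]=2
  first=0(r) contributes 6
  first=2(p) contributes 6
|[w]| = 12

12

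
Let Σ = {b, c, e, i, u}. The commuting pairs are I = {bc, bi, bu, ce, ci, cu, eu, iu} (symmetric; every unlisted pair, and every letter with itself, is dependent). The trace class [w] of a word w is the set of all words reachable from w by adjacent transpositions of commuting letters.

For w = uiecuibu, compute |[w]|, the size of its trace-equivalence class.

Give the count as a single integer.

560

#0=u has no predecessor
#1=i has no predecessor
#2=e depends on [1:i]
#3=c has no predecessor
#4=u depends on [0:u]
#5=i depends on [2:e]
#6=b depends on [2:e]
#7=u depends on [4:u]
sources: [0:u, 1:i, 3:c]
N(rest) = Σ N(rest − s) over sources s of rest; N(one piece) = 1:
  size 1 → [3]=1  [5]=1  [6]=1  [7]=1
  size 2 → [3,5]=2  [3,6]=2  [3,7]=2  [4,7]=1  [5,6]=2  [5,7]=2  [6,7]=2
  size 3 → [0,4,7]=1  [2,5,6]=2  [3,4,7]=3  [3,5,6]=6  [3,5,7]=6  [3,6,7]=6  [4,5,7]=3  [4,6,7]=3  [5,6,7]=6
  size 4 → [0,3,4,7]=4  [0,4,5,7]=4  [0,4,6,7]=4  [1,2,5,6]=2  [2,3,5,6]=8  [2,5,6,7]=8  [3,4,5,7]=12  [3,4,6,7]=12  [3,5,6,7]=24  [4,5,6,7]=12
  size 5 → [0,3,4,5,7]=20  [0,3,4,6,7]=20  [0,4,5,6,7]=20  [1,2,3,5,6]=10  [1,2,5,6,7]=10  [2,3,5,6,7]=40  [2,4,5,6,7]=20  [3,4,5,6,7]=60
  size 6 → [0,2,4,5,6,7]=40  [0,3,4,5,6,7]=120  [1,2,3,5,6,7]=60  [1,2,4,5,6,7]=30  [2,3,4,5,6,7]=120
  first=0(u) contributes 210
  first=1(i) contributes 280
  first=3(c) contributes 70
|[w]| = 560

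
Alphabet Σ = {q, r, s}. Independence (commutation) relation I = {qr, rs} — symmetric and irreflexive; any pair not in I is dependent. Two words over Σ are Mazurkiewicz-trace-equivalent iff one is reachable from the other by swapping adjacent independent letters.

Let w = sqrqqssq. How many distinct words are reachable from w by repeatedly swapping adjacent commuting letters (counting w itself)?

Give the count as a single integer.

piece 0:s — minimal
piece 1:q rests on {0:s}
piece 2:r — minimal
piece 3:q rests on {1:q}
piece 4:q rests on {3:q}
piece 5:s rests on {4:q}
piece 6:s rests on {5:s}
piece 7:q rests on {6:s}
minimal pieces: {0:s, 2:r}
ways to finish when only these pieces remain (= sum over removing one remaining piece with nothing left below it):
  1 left: {2}→1  {7}→1
  2 left: {2,7}→2  {6,7}→1
  3 left: {2,6,7}→3  {5,6,7}→1
  4 left: {2,5,6,7}→4  {4,5,6,7}→1
  5 left: {2,4,5,6,7}→5  {3,4,5,6,7}→1
  6 left: {1,3,4,5,6,7}→1  {2,3,4,5,6,7}→6
  placing 0:s first → 7 extensions
  placing 2:r first → 1 extensions
total linear extensions = 8

8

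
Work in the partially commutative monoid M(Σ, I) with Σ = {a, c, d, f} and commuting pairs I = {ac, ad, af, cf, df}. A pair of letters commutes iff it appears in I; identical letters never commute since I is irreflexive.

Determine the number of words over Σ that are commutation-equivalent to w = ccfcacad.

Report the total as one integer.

0(c) covers ∅
1(c) covers 0:c
2(f) covers ∅
3(c) covers 1:c
4(a) covers ∅
5(c) covers 3:c
6(a) covers 4:a
7(d) covers 5:c
floor of heap: 0:c, 2:f, 4:a
completions by unplaced set U, small U first (add the entries for U minus each lowest piece of U):
  |U|=1: {2}:1  {6}:1  {7}:1
  |U|=2: {2,6}:2  {2,7}:2  {4,6}:1  {5,7}:1  {6,7}:2
  |U|=3: {2,4,6}:3  {2,5,7}:3  {2,6,7}:6  {3,5,7}:1  {4,6,7}:3  {5,6,7}:3
  |U|=4: {1,3,5,7}:1  {2,3,5,7}:4  {2,4,6,7}:12  {2,5,6,7}:12  {3,5,6,7}:4  {4,5,6,7}:6
  |U|=5: {0,1,3,5,7}:1  {1,2,3,5,7}:5  {1,3,5,6,7}:5  {2,3,5,6,7}:20  {2,4,5,6,7}:30  {3,4,5,6,7}:10
  |U|=6: {0,1,2,3,5,7}:6  {0,1,3,5,6,7}:6  {1,2,3,5,6,7}:30  {1,3,4,5,6,7}:15  {2,3,4,5,6,7}:60
  start at 0(c): 105
  start at 2(f): 21
  start at 4(a): 42
sum over floor = 168

168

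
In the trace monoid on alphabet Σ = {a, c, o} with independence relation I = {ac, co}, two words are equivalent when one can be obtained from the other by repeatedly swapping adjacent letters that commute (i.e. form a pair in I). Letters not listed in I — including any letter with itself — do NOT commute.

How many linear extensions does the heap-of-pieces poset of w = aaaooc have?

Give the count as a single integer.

6

#0=a has no predecessor
#1=a depends on [0:a]
#2=a depends on [1:a]
#3=o depends on [2:a]
#4=o depends on [3:o]
#5=c has no predecessor
sources: [0:a, 5:c]
N(rest) = Σ N(rest − s) over sources s of rest; N(one piece) = 1:
  size 1 → [4]=1  [5]=1
  size 2 → [3,4]=1  [4,5]=2
  size 3 → [2,3,4]=1  [3,4,5]=3
  size 4 → [1,2,3,4]=1  [2,3,4,5]=4
  first=0(a) contributes 5
  first=5(c) contributes 1
|[w]| = 6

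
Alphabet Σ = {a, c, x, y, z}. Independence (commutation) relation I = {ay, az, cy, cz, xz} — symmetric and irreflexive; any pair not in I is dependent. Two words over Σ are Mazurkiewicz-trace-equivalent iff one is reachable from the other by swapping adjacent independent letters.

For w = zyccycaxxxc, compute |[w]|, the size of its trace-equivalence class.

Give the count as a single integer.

35

#0=z has no predecessor
#1=y depends on [0:z]
#2=c has no predecessor
#3=c depends on [2:c]
#4=y depends on [1:y]
#5=c depends on [3:c]
#6=a depends on [5:c]
#7=x depends on [4:y, 6:a]
#8=x depends on [7:x]
#9=x depends on [8:x]
#10=c depends on [9:x]
sources: [0:z, 2:c]
N(rest) = Σ N(rest − s) over sources s of rest; N(one piece) = 1:
  size 1 → [10]=1
  size 2 → [9,10]=1
  size 3 → [8,9,10]=1
  size 4 → [7,8,9,10]=1
  size 5 → [4,7,8,9,10]=1  [6,7,8,9,10]=1
  size 6 → [1,4,7,8,9,10]=1  [4,6,7,8,9,10]=2  [5,6,7,8,9,10]=1
  size 7 → [0,1,4,7,8,9,10]=1  [1,4,6,7,8,9,10]=3  [3,5,6,7,8,9,10]=1  [4,5,6,7,8,9,10]=3
  size 8 → [0,1,4,6,7,8,9,10]=4  [1,4,5,6,7,8,9,10]=6  [2,3,5,6,7,8,9,10]=1  [3,4,5,6,7,8,9,10]=4
  size 9 → [0,1,4,5,6,7,8,9,10]=10  [1,3,4,5,6,7,8,9,10]=10  [2,3,4,5,6,7,8,9,10]=5
  first=0(z) contributes 15
  first=2(c) contributes 20
|[w]| = 35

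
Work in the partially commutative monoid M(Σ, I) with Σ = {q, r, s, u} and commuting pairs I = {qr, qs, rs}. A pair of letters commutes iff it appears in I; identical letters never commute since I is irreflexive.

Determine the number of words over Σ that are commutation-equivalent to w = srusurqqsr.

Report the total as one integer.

60

drop 0:s onto floor
drop 1:r onto floor
drop 2:u onto {0:s, 1:r}
drop 3:s onto {2:u}
drop 4:u onto {3:s}
drop 5:r onto {4:u}
drop 6:q onto {4:u}
drop 7:q onto {6:q}
drop 8:s onto {4:u}
drop 9:r onto {5:r}
ground layer = {0:s, 1:r}
drop-orders for the pieces not yet dropped (sum over which currently-grounded one goes next):
  1 to go: {7} 1  {8} 1  {9} 1
  2 to go: {5,9} 1  {6,7} 1  {7,8} 2  {7,9} 2  {8,9} 2
  3 to go: {5,7,9} 3  {5,8,9} 3  {6,7,8} 3  {6,7,9} 3  {7,8,9} 6
  4 to go: {5,6,7,9} 6  {5,7,8,9} 12  {6,7,8,9} 12
  5 to go: {5,6,7,8,9} 30
  6 to go: {4,5,6,7,8,9} 30
  7 to go: {3,4,5,6,7,8,9} 30
  8 to go: {2,3,4,5,6,7,8,9} 30
  if 0:s drops first: 30 orders
  if 1:r drops first: 30 orders
heap linearizations: 60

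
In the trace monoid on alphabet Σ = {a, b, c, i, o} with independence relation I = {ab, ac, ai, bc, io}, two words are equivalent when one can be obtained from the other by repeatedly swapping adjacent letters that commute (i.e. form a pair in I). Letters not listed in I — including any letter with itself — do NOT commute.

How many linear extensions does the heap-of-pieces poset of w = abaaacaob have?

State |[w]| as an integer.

42

#0=a has no predecessor
#1=b has no predecessor
#2=a depends on [0:a]
#3=a depends on [2:a]
#4=a depends on [3:a]
#5=c has no predecessor
#6=a depends on [4:a]
#7=o depends on [1:b, 5:c, 6:a]
#8=b depends on [7:o]
sources: [0:a, 1:b, 5:c]
N(rest) = Σ N(rest − s) over sources s of rest; N(one piece) = 1:
  size 1 → [8]=1
  size 2 → [7,8]=1
  size 3 → [1,7,8]=1  [5,7,8]=1  [6,7,8]=1
  size 4 → [1,5,7,8]=2  [1,6,7,8]=2  [4,6,7,8]=1  [5,6,7,8]=2
  size 5 → [1,4,6,7,8]=3  [1,5,6,7,8]=6  [3,4,6,7,8]=1  [4,5,6,7,8]=3
  size 6 → [1,3,4,6,7,8]=4  [1,4,5,6,7,8]=12  [2,3,4,6,7,8]=1  [3,4,5,6,7,8]=4
  size 7 → [0,2,3,4,6,7,8]=1  [1,2,3,4,6,7,8]=5  [1,3,4,5,6,7,8]=20  [2,3,4,5,6,7,8]=5
  first=0(a) contributes 30
  first=1(b) contributes 6
  first=5(c) contributes 6
|[w]| = 42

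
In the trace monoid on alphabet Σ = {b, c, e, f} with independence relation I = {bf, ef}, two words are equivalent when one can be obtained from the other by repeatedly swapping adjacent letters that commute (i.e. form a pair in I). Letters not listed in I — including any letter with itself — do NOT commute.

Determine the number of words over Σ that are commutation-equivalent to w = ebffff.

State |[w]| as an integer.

15

0(e) covers ∅
1(b) covers 0:e
2(f) covers ∅
3(f) covers 2:f
4(f) covers 3:f
5(f) covers 4:f
floor of heap: 0:e, 2:f
completions by unplaced set U, small U first (add the entries for U minus each lowest piece of U):
  |U|=1: {1}:1  {5}:1
  |U|=2: {0,1}:1  {1,5}:2  {4,5}:1
  |U|=3: {0,1,5}:3  {1,4,5}:3  {3,4,5}:1
  |U|=4: {0,1,4,5}:6  {1,3,4,5}:4  {2,3,4,5}:1
  start at 0(e): 5
  start at 2(f): 10
sum over floor = 15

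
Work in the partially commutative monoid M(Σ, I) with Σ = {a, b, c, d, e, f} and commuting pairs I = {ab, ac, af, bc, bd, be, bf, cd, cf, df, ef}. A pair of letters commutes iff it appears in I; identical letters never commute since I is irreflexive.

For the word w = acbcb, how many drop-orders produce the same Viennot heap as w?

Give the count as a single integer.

30

drop 0:a onto floor
drop 1:c onto floor
drop 2:b onto floor
drop 3:c onto {1:c}
drop 4:b onto {2:b}
ground layer = {0:a, 1:c, 2:b}
drop-orders for the pieces not yet dropped (sum over which currently-grounded one goes next):
  1 to go: {0} 1  {3} 1  {4} 1
  2 to go: {0,3} 2  {0,4} 2  {1,3} 1  {2,4} 1  {3,4} 2
  3 to go: {0,1,3} 3  {0,2,4} 3  {0,3,4} 6  {1,3,4} 3  {2,3,4} 3
  if 0:a drops first: 6 orders
  if 1:c drops first: 12 orders
  if 2:b drops first: 12 orders
heap linearizations: 30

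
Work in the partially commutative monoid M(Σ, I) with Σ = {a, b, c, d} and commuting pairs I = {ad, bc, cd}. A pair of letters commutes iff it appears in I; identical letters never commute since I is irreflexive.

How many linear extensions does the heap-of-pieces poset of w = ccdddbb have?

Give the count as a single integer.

piece 0:c — minimal
piece 1:c rests on {0:c}
piece 2:d — minimal
piece 3:d rests on {2:d}
piece 4:d rests on {3:d}
piece 5:b rests on {4:d}
piece 6:b rests on {5:b}
minimal pieces: {0:c, 2:d}
ways to finish when only these pieces remain (= sum over removing one remaining piece with nothing left below it):
  1 left: {1}→1  {6}→1
  2 left: {0,1}→1  {1,6}→2  {5,6}→1
  3 left: {0,1,6}→3  {1,5,6}→3  {4,5,6}→1
  4 left: {0,1,5,6}→6  {1,4,5,6}→4  {3,4,5,6}→1
  5 left: {0,1,4,5,6}→10  {1,3,4,5,6}→5  {2,3,4,5,6}→1
  placing 0:c first → 6 extensions
  placing 2:d first → 15 extensions
total linear extensions = 21

21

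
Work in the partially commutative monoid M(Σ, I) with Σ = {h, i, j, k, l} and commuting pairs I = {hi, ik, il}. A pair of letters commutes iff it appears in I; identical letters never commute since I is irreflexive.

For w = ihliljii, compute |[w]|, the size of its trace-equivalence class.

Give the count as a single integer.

10

drop 0:i onto floor
drop 1:h onto floor
drop 2:l onto {1:h}
drop 3:i onto {0:i}
drop 4:l onto {2:l}
drop 5:j onto {3:i, 4:l}
drop 6:i onto {5:j}
drop 7:i onto {6:i}
ground layer = {0:i, 1:h}
drop-orders for the pieces not yet dropped (sum over which currently-grounded one goes next):
  1 to go: {7} 1
  2 to go: {6,7} 1
  3 to go: {5,6,7} 1
  4 to go: {3,5,6,7} 1  {4,5,6,7} 1
  5 to go: {0,3,5,6,7} 1  {2,4,5,6,7} 1  {3,4,5,6,7} 2
  6 to go: {0,3,4,5,6,7} 3  {1,2,4,5,6,7} 1  {2,3,4,5,6,7} 3
  if 0:i drops first: 4 orders
  if 1:h drops first: 6 orders
heap linearizations: 10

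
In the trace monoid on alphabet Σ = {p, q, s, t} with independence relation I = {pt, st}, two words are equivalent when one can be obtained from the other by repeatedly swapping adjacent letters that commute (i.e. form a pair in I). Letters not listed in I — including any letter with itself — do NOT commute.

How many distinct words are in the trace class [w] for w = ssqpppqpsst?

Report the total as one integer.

4

drop 0:s onto floor
drop 1:s onto {0:s}
drop 2:q onto {1:s}
drop 3:p onto {2:q}
drop 4:p onto {3:p}
drop 5:p onto {4:p}
drop 6:q onto {5:p}
drop 7:p onto {6:q}
drop 8:s onto {7:p}
drop 9:s onto {8:s}
drop 10:t onto {6:q}
ground layer = {0:s}
drop-orders for the pieces not yet dropped (sum over which currently-grounded one goes next):
  1 to go: {9} 1  {10} 1
  2 to go: {8,9} 1  {9,10} 2
  3 to go: {7,8,9} 1  {8,9,10} 3
  4 to go: {7,8,9,10} 4
  5 to go: {6,7,8,9,10} 4
  6 to go: {5,6,7,8,9,10} 4
  7 to go: {4,5,6,7,8,9,10} 4
  8 to go: {3,4,5,6,7,8,9,10} 4
  9 to go: {2,3,4,5,6,7,8,9,10} 4
  if 0:s drops first: 4 orders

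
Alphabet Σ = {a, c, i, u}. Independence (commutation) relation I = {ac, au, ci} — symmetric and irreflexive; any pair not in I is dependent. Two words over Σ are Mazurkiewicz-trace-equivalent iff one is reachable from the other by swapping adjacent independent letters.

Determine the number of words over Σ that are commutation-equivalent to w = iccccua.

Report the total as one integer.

drop 0:i onto floor
drop 1:c onto floor
drop 2:c onto {1:c}
drop 3:c onto {2:c}
drop 4:c onto {3:c}
drop 5:u onto {0:i, 4:c}
drop 6:a onto {0:i}
ground layer = {0:i, 1:c}
drop-orders for the pieces not yet dropped (sum over which currently-grounded one goes next):
  1 to go: {5} 1  {6} 1
  2 to go: {4,5} 1  {5,6} 2
  3 to go: {0,5,6} 2  {3,4,5} 1  {4,5,6} 3
  4 to go: {0,4,5,6} 5  {2,3,4,5} 1  {3,4,5,6} 4
  5 to go: {0,3,4,5,6} 9  {1,2,3,4,5} 1  {2,3,4,5,6} 5
  if 0:i drops first: 6 orders
  if 1:c drops first: 14 orders
heap linearizations: 20

20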